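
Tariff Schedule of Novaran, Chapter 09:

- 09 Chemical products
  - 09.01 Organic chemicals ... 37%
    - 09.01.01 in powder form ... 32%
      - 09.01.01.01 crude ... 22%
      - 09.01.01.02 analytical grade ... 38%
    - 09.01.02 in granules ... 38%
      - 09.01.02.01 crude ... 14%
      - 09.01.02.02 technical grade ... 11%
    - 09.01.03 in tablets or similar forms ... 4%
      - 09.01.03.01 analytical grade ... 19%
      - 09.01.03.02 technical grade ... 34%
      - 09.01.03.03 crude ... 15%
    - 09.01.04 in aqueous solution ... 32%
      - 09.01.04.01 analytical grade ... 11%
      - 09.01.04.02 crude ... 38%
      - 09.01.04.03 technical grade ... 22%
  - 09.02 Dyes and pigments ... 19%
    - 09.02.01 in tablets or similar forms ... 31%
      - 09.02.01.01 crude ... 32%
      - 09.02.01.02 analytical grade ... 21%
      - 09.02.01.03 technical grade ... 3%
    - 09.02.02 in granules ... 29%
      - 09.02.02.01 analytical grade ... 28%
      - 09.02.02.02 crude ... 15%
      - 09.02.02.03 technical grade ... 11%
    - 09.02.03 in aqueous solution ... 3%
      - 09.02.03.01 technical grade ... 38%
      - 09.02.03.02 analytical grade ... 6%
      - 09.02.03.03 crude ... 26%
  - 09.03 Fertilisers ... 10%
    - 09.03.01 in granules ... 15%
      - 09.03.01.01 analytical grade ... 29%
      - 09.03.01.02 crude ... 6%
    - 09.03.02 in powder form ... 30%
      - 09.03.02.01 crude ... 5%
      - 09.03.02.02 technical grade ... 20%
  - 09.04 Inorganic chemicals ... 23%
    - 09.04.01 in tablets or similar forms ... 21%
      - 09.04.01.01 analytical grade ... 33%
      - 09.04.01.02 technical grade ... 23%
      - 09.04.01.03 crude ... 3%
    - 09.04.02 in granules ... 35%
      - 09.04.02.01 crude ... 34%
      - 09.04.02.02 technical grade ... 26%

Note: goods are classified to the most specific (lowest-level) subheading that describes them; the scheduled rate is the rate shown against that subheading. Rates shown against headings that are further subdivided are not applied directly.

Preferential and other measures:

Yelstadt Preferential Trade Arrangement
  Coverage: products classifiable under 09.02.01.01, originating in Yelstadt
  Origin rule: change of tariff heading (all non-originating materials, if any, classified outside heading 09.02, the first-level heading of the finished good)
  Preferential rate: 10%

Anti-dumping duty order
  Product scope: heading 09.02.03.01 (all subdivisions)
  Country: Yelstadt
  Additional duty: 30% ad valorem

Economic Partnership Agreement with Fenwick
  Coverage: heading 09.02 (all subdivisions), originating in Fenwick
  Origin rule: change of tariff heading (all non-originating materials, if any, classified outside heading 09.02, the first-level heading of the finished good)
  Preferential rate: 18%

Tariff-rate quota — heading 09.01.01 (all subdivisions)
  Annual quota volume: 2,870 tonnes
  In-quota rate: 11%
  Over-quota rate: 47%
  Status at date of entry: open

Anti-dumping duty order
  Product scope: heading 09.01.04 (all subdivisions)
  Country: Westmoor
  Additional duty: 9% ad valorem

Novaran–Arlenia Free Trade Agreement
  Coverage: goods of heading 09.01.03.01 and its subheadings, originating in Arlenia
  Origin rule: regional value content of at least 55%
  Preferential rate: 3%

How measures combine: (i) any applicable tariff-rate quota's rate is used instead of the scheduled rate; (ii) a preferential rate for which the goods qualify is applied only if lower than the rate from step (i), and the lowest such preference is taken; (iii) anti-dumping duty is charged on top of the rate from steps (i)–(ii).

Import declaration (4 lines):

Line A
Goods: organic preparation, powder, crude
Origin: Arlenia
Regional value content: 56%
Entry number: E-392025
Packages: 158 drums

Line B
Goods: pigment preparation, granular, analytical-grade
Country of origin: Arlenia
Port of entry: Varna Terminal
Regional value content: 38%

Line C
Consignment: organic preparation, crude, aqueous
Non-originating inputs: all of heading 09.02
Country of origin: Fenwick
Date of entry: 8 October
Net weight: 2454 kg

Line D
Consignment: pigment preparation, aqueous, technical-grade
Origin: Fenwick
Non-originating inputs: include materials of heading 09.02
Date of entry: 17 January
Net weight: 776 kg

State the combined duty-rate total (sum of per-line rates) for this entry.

115%

Line A: organic → 09.01; powder → 09.01.01; crude → 09.01.01.01. Scheduled 22%. quota on 09.01.01 open → in-quota 11%; Arlenia agreement on 09.01.03.01: 09.01.01.01 not covered. → 11%.
Line B: pigment → 09.02; granular → 09.02.02; analytical-grade → 09.02.02.01. Scheduled 28%. Arlenia agreement on 09.01.03.01: 09.02.02.01 not covered. → 28%.
Line C: organic → 09.01; aqueous → 09.01.04; crude → 09.01.04.02. Scheduled 38%. Fenwick agreement on 09.02: 09.01.04.02 not covered. → 38%.
Line D: pigment → 09.02; aqueous → 09.02.03; technical-grade → 09.02.03.01. Scheduled 38%. Fenwick agreement on 09.02: CTH not met. → 38%.
Sum: 11% + 28% + 38% + 38% = 115%.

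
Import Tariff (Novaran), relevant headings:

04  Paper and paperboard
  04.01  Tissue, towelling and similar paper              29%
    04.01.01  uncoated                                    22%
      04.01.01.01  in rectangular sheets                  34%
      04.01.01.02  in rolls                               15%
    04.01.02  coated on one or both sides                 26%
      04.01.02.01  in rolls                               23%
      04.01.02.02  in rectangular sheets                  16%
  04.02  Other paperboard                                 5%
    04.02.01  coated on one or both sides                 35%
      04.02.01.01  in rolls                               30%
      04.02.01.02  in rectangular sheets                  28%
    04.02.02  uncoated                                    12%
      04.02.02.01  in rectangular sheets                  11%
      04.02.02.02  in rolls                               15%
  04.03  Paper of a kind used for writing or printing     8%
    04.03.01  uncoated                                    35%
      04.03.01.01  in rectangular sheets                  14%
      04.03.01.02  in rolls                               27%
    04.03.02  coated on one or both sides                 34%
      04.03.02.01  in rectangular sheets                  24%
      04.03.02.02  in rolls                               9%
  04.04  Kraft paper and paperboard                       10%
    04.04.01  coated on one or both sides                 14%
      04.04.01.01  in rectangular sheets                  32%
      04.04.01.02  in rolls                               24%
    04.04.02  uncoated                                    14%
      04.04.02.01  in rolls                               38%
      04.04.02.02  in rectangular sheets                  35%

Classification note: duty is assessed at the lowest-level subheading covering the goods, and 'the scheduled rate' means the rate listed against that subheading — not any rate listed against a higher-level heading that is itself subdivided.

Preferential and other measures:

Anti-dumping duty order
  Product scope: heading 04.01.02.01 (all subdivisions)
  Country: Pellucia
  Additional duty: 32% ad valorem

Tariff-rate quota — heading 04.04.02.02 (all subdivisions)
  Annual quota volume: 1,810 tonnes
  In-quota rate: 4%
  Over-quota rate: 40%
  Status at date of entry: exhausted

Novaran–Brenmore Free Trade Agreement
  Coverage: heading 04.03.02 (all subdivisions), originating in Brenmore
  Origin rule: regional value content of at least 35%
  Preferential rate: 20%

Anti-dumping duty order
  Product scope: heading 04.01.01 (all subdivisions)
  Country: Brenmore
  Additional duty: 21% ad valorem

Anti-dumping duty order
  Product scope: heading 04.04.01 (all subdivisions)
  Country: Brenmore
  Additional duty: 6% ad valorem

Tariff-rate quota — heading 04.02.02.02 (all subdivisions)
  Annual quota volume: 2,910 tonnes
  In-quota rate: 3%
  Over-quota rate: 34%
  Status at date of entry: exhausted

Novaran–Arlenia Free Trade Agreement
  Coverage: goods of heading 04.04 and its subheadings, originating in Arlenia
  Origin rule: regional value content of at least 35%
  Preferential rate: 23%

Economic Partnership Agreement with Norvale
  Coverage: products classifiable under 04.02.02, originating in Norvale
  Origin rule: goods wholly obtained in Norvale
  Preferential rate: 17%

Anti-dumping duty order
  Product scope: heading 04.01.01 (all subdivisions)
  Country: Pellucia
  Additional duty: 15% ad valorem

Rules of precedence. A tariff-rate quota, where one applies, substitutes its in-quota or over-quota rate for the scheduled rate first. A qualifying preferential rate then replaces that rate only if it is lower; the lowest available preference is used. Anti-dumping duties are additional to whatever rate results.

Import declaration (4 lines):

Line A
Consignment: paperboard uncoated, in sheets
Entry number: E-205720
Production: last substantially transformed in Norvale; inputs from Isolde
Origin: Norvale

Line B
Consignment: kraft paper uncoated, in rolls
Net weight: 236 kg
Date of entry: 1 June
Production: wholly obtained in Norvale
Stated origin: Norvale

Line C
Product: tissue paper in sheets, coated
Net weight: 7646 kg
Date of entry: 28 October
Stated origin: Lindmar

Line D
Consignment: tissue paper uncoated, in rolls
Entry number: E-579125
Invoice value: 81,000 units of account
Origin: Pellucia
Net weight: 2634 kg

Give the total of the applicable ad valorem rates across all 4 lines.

95%

Line A: paperboard → 04.02; uncoated → 04.02.02; in sheets → 04.02.02.01. Scheduled 11%. Norvale agreement on 04.02.02: not wholly obtained. → 11%.
Line B: kraft paper → 04.04; uncoated → 04.04.02; in rolls → 04.04.02.01. Scheduled 38%. Norvale agreement on 04.02.02: 04.04.02.01 not covered. → 38%.
Line C: tissue paper → 04.01; coated → 04.01.02; in sheets → 04.01.02.02. Scheduled 16%. No special measure applies. → 16%.
Line D: tissue paper → 04.01; uncoated → 04.01.01; in rolls → 04.01.01.02. Scheduled 15%. anti-dumping (Pellucia, 04.01.01): +15%; total 15% + 15% = 30%. → 30%.
Sum: 11% + 38% + 16% + 30% = 95%.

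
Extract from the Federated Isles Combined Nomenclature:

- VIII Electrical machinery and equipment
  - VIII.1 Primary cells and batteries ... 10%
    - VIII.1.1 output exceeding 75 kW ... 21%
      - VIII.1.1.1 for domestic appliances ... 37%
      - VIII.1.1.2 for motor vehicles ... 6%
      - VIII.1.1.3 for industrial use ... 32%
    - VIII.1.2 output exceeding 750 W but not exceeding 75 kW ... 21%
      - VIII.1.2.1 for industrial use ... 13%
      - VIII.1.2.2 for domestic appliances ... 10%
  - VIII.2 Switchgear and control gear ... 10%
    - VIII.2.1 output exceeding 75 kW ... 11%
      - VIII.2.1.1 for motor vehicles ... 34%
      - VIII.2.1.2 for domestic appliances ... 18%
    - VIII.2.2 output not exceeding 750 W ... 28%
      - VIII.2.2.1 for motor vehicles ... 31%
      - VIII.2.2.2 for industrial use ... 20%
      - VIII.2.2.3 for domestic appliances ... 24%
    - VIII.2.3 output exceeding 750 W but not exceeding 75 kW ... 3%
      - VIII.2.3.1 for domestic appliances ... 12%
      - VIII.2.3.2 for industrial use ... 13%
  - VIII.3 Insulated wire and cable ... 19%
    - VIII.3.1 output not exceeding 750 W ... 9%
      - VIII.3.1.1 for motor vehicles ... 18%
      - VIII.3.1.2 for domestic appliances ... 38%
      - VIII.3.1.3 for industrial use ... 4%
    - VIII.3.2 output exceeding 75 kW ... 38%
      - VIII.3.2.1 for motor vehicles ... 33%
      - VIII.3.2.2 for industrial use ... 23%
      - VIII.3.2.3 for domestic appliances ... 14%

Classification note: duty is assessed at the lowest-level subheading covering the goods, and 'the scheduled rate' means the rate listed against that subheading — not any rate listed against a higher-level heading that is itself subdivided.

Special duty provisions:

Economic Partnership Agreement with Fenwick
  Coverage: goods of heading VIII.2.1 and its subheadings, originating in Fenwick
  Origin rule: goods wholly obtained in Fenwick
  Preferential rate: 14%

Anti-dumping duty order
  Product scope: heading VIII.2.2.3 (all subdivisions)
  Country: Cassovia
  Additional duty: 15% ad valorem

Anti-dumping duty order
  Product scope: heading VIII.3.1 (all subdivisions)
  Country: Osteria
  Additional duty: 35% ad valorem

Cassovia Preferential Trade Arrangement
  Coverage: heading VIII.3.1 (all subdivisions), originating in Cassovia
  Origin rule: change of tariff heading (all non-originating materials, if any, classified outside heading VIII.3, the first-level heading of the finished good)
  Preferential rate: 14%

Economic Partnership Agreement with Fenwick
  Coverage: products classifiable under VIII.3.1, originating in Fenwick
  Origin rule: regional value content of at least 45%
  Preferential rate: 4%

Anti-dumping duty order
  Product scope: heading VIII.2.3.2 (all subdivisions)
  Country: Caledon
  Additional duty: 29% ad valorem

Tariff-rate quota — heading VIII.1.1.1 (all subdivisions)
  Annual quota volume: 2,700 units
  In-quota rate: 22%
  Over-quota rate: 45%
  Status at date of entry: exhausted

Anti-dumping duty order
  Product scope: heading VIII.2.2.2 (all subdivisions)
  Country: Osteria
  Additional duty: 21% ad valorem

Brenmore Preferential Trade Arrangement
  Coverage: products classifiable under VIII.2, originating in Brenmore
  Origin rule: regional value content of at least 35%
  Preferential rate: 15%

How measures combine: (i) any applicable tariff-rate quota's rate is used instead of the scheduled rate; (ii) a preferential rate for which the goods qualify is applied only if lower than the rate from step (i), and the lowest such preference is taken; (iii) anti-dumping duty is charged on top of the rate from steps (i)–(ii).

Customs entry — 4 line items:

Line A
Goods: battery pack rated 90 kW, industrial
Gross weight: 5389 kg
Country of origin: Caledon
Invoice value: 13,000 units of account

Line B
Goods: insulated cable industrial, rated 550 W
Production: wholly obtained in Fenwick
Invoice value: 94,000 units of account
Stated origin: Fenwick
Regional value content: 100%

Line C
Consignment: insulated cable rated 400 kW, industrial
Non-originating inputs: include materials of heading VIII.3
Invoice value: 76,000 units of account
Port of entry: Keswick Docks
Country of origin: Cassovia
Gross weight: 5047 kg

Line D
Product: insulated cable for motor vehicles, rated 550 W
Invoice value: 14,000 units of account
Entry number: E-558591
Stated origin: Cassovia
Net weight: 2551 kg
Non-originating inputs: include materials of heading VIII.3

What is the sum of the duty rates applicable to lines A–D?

77%

Line A: battery pack → VIII.1; rated 90 kW → VIII.1.1; industrial → VIII.1.1.3. Scheduled 32%. No special measure applies. → 32%.
Line B: insulated cable → VIII.3; rated 550 W → VIII.3.1; industrial → VIII.3.1.3. Scheduled 4%. Fenwick agreement on VIII.2.1: VIII.3.1.3 not covered; Fenwick agreement on VIII.3.1: RVC ≥ 45% → 4% available; preference 4% not lower than 4% → no reduction. → 4%.
Line C: insulated cable → VIII.3; rated 400 kW → VIII.3.2; industrial → VIII.3.2.2. Scheduled 23%. Cassovia agreement on VIII.3.1: VIII.3.2.2 not covered. → 23%.
Line D: insulated cable → VIII.3; rated 550 W → VIII.3.1; for motor vehicles → VIII.3.1.1. Scheduled 18%. Cassovia agreement on VIII.3.1: CTH not met. → 18%.
Sum: 32% + 4% + 23% + 18% = 77%.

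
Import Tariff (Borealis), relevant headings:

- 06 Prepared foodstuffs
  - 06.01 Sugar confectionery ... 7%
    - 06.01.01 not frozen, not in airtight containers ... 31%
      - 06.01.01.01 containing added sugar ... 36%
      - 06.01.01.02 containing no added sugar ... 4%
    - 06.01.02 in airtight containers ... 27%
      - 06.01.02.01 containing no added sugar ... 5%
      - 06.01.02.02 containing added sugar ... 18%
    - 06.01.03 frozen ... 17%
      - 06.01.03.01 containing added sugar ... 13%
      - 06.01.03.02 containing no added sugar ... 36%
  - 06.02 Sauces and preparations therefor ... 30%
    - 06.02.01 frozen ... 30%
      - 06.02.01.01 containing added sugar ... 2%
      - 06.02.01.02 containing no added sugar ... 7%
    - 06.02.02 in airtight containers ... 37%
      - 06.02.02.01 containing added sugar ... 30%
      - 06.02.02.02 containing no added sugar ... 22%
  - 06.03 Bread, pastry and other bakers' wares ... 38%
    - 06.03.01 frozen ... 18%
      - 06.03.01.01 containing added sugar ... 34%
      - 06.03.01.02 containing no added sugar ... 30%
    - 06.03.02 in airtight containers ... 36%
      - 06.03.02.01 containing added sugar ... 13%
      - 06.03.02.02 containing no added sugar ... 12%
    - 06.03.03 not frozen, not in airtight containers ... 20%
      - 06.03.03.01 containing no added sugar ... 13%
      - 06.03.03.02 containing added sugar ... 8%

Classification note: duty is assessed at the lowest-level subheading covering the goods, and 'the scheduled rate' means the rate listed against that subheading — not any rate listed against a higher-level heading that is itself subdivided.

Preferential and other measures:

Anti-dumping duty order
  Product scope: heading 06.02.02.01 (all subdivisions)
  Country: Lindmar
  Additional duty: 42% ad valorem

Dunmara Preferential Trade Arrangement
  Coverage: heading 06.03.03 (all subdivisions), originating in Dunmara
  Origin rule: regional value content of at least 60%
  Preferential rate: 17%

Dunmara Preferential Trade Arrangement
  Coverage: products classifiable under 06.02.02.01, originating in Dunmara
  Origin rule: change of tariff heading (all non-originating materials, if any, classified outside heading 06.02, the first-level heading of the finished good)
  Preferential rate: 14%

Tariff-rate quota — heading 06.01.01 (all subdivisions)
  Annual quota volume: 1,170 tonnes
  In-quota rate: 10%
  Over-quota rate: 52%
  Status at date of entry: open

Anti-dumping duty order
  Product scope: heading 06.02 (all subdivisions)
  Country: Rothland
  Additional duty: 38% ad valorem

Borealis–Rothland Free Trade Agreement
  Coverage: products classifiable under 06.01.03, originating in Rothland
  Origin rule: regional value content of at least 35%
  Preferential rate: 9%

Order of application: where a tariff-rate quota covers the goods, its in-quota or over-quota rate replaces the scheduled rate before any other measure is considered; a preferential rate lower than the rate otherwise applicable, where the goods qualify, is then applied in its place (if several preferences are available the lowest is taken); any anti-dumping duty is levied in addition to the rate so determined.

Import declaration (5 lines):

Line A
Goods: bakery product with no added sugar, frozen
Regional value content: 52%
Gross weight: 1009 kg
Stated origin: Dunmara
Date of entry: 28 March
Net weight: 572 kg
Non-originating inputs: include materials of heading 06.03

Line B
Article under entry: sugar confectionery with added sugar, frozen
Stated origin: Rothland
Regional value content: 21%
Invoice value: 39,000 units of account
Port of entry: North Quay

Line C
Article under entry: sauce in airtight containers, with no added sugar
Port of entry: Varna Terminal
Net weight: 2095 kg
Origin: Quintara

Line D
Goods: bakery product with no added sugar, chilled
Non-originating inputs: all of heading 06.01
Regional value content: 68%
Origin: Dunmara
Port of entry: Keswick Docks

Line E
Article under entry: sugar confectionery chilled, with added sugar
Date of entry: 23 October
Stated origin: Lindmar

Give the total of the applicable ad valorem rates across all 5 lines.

88%

Line A: bakery product → 06.03; frozen → 06.03.01; with no added sugar → 06.03.01.02. Scheduled 30%. Dunmara agreement on 06.03.03: 06.03.01.02 not covered; Dunmara agreement on 06.02.02.01: 06.03.01.02 not covered. → 30%.
Line B: sugar confectionery → 06.01; frozen → 06.01.03; with added sugar → 06.01.03.01. Scheduled 13%. Rothland agreement on 06.01.03: RVC < 35%. → 13%.
Line C: sauce → 06.02; in airtight containers → 06.02.02; with no added sugar → 06.02.02.02. Scheduled 22%. No special measure applies. → 22%.
Line D: bakery product → 06.03; chilled → 06.03.03; with no added sugar → 06.03.03.01. Scheduled 13%. Dunmara agreement on 06.03.03: RVC ≥ 60% → 17% available; Dunmara agreement on 06.02.02.01: 06.03.03.01 not covered; preference 17% not lower than 13% → no reduction. → 13%.
Line E: sugar confectionery → 06.01; chilled → 06.01.01; with added sugar → 06.01.01.01. Scheduled 36%. quota on 06.01.01 open → in-quota 10%. → 10%.
Sum: 30% + 13% + 22% + 13% + 10% = 88%.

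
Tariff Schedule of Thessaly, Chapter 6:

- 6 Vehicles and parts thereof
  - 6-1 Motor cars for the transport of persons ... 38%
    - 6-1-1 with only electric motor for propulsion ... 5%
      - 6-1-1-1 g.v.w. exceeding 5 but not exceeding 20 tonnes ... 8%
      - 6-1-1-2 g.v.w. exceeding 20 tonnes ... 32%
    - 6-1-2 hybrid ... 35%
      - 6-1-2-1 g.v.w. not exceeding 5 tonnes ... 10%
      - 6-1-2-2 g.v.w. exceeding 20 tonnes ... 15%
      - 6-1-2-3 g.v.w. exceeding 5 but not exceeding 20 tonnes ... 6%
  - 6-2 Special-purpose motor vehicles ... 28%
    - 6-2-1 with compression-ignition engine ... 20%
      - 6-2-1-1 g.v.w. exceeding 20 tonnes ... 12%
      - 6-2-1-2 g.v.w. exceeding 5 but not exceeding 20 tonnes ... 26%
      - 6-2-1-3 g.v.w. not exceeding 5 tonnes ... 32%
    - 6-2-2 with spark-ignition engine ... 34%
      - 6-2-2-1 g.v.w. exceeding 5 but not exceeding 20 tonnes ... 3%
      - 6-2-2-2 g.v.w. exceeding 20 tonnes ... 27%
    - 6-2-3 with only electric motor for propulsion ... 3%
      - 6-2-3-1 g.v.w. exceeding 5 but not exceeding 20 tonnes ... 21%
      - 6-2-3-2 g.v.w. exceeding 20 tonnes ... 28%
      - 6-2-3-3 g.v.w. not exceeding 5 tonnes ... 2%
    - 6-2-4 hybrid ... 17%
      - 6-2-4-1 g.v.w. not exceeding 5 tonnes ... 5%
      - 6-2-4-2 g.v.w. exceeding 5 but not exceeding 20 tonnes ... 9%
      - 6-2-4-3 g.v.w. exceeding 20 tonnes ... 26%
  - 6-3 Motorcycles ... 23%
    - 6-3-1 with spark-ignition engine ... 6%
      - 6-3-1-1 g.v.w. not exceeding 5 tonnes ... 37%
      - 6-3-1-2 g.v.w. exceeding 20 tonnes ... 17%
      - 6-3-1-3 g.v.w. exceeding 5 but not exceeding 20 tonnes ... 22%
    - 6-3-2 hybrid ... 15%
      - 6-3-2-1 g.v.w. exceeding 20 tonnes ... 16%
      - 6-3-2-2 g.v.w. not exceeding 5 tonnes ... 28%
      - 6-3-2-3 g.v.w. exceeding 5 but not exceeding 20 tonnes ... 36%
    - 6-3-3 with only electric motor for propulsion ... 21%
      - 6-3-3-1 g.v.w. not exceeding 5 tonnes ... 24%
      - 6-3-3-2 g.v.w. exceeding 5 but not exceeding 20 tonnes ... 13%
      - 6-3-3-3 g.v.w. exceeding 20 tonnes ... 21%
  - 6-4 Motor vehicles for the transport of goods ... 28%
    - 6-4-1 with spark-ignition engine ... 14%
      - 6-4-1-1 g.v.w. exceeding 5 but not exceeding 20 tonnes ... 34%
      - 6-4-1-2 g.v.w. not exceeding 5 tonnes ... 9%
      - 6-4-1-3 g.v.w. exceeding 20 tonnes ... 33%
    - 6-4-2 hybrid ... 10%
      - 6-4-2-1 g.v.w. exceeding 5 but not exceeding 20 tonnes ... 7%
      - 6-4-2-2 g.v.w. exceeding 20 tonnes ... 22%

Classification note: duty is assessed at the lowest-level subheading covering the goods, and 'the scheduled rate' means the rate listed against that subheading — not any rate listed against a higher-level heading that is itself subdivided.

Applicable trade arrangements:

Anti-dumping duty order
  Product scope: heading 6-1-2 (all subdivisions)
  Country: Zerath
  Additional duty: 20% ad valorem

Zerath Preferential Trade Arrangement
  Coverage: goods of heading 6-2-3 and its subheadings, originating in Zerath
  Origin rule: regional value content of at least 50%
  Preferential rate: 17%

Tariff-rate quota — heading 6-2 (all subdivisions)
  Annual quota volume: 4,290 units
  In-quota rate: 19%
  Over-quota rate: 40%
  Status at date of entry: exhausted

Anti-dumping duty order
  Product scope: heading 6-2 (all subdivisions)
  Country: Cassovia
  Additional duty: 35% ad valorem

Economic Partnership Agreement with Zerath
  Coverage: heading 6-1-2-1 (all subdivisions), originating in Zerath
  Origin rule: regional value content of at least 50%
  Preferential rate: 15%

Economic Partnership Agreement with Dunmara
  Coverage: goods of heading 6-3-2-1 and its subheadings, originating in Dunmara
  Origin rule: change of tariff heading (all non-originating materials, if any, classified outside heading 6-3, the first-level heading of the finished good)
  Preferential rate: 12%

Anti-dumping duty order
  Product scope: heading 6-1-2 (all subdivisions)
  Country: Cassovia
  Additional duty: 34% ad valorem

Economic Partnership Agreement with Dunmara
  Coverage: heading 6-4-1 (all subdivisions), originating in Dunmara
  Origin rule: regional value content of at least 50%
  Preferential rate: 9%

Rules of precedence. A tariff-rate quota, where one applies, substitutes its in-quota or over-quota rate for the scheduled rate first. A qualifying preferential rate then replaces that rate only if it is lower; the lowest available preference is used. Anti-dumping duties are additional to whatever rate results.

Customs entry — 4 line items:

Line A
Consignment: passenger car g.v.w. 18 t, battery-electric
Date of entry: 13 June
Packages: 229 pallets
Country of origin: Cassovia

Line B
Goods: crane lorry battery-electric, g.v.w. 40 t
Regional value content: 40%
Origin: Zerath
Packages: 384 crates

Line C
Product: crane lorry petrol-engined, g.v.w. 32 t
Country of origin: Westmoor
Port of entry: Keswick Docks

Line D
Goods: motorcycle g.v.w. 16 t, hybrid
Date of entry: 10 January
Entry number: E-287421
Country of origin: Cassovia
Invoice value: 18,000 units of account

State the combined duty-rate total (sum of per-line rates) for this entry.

Line A: passenger car → 6-1; battery-electric → 6-1-1; g.v.w. 18 t → 6-1-1-1. Scheduled 8%. No special measure applies. → 8%.
Line B: crane lorry → 6-2; battery-electric → 6-2-3; g.v.w. 40 t → 6-2-3-2. Scheduled 28%. quota on 6-2 exhausted → over-quota 40%; Zerath agreement on 6-2-3: RVC < 50%; Zerath agreement on 6-1-2-1: 6-2-3-2 not covered. → 40%.
Line C: crane lorry → 6-2; petrol-engined → 6-2-2; g.v.w. 32 t → 6-2-2-2. Scheduled 27%. quota on 6-2 exhausted → over-quota 40%. → 40%.
Line D: motorcycle → 6-3; hybrid → 6-3-2; g.v.w. 16 t → 6-3-2-3. Scheduled 36%. No special measure applies. → 36%.
Sum: 8% + 40% + 40% + 36% = 124%.

124%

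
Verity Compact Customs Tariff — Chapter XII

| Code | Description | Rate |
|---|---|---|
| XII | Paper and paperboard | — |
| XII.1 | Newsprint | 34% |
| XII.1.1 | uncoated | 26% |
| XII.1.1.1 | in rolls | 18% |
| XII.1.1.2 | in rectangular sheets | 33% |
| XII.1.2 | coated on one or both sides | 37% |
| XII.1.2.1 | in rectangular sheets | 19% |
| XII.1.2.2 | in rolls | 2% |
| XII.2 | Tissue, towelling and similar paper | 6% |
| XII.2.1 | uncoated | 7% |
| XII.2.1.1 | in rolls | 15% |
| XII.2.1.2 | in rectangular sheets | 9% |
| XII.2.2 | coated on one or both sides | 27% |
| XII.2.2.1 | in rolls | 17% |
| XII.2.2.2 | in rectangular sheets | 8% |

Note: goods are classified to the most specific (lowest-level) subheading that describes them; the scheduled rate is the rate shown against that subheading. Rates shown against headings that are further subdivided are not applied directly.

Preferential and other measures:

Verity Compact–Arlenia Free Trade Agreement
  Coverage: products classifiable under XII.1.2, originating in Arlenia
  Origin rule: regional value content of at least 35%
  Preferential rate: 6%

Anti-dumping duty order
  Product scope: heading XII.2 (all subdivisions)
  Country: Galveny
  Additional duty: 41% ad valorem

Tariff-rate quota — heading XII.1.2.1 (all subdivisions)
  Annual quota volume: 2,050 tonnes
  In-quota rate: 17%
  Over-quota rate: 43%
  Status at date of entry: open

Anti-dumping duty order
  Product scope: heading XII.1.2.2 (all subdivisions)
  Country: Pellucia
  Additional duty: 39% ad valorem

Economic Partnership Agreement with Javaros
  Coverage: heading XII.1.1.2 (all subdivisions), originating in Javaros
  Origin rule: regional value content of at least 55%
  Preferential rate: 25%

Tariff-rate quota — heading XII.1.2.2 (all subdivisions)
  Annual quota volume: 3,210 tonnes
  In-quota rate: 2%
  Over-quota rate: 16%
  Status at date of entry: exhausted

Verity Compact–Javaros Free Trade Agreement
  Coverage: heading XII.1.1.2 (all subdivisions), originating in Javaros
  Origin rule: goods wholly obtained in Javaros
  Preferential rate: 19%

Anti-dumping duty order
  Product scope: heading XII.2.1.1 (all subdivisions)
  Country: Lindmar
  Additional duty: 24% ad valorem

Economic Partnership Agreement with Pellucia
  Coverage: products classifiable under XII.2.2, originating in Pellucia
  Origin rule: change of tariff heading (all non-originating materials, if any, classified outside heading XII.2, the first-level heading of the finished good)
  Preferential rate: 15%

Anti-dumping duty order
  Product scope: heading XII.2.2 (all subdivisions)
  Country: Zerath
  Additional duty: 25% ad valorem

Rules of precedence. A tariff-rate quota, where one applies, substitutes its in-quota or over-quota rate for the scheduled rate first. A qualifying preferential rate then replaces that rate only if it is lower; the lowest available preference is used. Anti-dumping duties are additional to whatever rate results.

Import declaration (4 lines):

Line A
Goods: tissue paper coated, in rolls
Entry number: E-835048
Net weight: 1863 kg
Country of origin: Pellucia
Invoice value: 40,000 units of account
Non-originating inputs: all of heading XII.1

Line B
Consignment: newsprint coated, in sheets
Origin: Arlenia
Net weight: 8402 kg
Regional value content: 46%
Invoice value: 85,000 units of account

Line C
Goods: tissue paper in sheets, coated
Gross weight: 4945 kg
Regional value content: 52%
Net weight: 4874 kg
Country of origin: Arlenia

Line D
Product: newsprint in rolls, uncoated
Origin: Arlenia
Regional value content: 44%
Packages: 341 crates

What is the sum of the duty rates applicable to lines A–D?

47%

Line A: tissue paper → XII.2; coated → XII.2.2; in rolls → XII.2.2.1. Scheduled 17%. Pellucia agreement on XII.2.2: CTH met → 15% available; preferential 15%. → 15%.
Line B: newsprint → XII.1; coated → XII.1.2; in sheets → XII.1.2.1. Scheduled 19%. quota on XII.1.2.1 open → in-quota 17%; Arlenia agreement on XII.1.2: RVC ≥ 35% → 6% available; preferential 6%. → 6%.
Line C: tissue paper → XII.2; coated → XII.2.2; in sheets → XII.2.2.2. Scheduled 8%. Arlenia agreement on XII.1.2: XII.2.2.2 not covered. → 8%.
Line D: newsprint → XII.1; uncoated → XII.1.1; in rolls → XII.1.1.1. Scheduled 18%. Arlenia agreement on XII.1.2: XII.1.1.1 not covered. → 18%.
Sum: 15% + 6% + 8% + 18% = 47%.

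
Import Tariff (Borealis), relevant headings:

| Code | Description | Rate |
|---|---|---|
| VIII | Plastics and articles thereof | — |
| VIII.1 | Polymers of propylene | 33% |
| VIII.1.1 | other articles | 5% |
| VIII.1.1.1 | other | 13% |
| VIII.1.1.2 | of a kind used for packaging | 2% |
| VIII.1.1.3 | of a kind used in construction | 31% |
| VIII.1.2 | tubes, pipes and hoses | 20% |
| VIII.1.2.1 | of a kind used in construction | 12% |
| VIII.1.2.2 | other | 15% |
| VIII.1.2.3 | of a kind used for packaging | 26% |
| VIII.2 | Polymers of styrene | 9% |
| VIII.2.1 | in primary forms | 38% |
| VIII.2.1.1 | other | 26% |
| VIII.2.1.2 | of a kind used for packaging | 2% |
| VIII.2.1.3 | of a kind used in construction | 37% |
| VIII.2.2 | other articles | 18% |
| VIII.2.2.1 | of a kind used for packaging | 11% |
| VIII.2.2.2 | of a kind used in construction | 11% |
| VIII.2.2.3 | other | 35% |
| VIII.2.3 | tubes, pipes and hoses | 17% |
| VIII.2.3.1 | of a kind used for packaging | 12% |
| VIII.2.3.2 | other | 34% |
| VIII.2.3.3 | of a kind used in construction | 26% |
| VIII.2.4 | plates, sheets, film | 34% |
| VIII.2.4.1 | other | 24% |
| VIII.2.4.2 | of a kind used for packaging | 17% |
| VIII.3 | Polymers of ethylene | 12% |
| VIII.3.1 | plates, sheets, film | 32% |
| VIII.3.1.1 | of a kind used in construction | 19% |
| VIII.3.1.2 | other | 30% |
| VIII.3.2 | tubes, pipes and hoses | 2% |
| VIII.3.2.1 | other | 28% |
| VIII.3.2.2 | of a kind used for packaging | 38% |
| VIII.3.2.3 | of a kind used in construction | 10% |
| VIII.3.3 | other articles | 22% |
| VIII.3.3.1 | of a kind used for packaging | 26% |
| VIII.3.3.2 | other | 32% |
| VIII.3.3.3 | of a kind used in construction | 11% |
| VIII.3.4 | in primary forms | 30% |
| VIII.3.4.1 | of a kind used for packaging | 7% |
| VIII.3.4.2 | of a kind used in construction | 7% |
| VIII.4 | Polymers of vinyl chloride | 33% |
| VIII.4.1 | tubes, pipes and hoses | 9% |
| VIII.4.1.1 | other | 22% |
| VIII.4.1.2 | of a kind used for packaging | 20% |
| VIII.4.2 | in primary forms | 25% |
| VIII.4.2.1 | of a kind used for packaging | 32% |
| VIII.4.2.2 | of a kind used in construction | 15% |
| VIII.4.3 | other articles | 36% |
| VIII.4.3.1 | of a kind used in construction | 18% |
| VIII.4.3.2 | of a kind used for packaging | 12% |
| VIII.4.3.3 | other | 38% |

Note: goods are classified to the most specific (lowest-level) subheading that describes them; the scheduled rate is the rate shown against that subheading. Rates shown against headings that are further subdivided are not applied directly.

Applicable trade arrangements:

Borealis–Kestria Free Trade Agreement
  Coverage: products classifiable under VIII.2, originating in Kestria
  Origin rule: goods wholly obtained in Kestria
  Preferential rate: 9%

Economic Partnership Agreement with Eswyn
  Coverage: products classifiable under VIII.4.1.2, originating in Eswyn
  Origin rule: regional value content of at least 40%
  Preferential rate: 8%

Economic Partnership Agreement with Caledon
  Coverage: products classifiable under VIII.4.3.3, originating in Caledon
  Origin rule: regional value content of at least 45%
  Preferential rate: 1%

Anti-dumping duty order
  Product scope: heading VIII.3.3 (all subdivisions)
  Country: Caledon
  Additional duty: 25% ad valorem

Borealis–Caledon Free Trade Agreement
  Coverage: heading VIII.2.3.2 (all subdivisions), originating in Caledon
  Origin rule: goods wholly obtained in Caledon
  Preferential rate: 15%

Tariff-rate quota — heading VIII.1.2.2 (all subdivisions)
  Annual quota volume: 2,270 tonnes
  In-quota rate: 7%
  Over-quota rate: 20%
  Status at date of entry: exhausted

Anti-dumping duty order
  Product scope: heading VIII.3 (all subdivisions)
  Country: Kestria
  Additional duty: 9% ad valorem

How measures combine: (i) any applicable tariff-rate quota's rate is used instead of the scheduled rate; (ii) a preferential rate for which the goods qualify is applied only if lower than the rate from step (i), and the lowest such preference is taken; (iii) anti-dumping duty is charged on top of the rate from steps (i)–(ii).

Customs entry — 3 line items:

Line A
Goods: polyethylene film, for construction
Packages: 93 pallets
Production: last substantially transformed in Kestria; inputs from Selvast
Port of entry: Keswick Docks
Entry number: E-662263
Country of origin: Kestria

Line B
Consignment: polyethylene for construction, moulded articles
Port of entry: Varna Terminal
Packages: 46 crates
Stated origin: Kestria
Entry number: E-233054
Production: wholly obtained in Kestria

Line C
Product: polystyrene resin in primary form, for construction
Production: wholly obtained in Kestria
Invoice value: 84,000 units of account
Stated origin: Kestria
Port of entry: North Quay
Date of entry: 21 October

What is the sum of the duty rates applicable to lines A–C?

57%

Line A: polyethylene → VIII.3; film → VIII.3.1; for construction → VIII.3.1.1. Scheduled 19%. Kestria agreement on VIII.2: VIII.3.1.1 not covered; anti-dumping (Kestria, VIII.3): +9%; total 19% + 9% = 28%. → 28%.
Line B: polyethylene → VIII.3; moulded articles → VIII.3.3; for construction → VIII.3.3.3. Scheduled 11%. Kestria agreement on VIII.2: VIII.3.3.3 not covered; anti-dumping (Kestria, VIII.3): +9%; total 11% + 9% = 20%. → 20%.
Line C: polystyrene → VIII.2; resin in primary form → VIII.2.1; for construction → VIII.2.1.3. Scheduled 37%. Kestria agreement on VIII.2: wholly obtained → 9% available; preferential 9%. → 9%.
Sum: 28% + 20% + 9% = 57%.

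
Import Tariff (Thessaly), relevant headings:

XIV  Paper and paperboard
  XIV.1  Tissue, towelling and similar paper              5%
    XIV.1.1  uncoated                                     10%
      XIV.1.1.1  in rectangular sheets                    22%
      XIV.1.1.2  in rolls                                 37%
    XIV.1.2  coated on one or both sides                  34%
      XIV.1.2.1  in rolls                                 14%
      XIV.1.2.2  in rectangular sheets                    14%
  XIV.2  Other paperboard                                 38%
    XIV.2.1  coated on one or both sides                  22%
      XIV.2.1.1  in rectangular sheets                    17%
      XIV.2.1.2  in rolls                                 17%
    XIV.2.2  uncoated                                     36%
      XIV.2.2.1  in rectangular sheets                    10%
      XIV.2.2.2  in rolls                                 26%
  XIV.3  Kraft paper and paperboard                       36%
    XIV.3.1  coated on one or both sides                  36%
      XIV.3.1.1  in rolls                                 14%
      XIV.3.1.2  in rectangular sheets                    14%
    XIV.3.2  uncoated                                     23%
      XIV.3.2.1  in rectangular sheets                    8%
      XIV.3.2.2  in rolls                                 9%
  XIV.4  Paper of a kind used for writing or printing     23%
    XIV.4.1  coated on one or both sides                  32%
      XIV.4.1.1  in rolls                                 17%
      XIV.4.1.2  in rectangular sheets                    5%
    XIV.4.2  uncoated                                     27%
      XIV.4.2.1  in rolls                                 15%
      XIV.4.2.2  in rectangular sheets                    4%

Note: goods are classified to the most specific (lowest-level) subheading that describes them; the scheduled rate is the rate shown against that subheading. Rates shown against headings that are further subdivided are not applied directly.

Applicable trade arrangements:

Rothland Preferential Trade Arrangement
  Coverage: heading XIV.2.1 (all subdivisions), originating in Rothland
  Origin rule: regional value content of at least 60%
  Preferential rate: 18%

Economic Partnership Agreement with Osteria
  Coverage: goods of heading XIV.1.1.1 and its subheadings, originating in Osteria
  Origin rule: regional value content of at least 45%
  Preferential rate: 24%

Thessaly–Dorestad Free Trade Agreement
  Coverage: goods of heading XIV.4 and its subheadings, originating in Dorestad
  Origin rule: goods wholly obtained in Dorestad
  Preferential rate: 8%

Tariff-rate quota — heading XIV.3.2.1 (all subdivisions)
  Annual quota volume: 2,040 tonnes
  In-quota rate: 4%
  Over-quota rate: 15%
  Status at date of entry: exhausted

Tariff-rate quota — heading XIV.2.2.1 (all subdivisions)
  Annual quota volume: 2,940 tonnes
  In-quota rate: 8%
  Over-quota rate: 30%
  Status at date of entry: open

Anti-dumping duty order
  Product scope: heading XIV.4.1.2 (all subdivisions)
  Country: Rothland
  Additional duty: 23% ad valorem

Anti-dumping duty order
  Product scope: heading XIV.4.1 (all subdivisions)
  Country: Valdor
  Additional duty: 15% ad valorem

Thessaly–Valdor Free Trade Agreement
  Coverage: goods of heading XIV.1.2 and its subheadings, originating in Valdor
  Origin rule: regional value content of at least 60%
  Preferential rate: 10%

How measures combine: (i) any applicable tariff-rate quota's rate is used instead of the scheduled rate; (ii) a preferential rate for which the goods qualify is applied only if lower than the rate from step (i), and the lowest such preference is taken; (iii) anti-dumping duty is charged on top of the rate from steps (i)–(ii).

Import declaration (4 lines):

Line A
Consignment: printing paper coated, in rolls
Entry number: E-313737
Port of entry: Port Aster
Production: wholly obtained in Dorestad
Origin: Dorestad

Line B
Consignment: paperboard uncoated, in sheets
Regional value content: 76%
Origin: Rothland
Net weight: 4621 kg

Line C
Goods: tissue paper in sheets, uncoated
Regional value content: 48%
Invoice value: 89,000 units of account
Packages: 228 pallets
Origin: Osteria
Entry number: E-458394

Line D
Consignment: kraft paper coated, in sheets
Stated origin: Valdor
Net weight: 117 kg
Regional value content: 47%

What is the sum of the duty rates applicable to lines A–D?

Line A: printing paper → XIV.4; coated → XIV.4.1; in rolls → XIV.4.1.1. Scheduled 17%. Dorestad agreement on XIV.4: wholly obtained → 8% available; preferential 8%. → 8%.
Line B: paperboard → XIV.2; uncoated → XIV.2.2; in sheets → XIV.2.2.1. Scheduled 10%. quota on XIV.2.2.1 open → in-quota 8%; Rothland agreement on XIV.2.1: XIV.2.2.1 not covered. → 8%.
Line C: tissue paper → XIV.1; uncoated → XIV.1.1; in sheets → XIV.1.1.1. Scheduled 22%. Osteria agreement on XIV.1.1.1: RVC ≥ 45% → 24% available; preference 24% not lower than 22% → no reduction. → 22%.
Line D: kraft paper → XIV.3; coated → XIV.3.1; in sheets → XIV.3.1.2. Scheduled 14%. Valdor agreement on XIV.1.2: XIV.3.1.2 not covered. → 14%.
Sum: 8% + 8% + 22% + 14% = 52%.

52%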